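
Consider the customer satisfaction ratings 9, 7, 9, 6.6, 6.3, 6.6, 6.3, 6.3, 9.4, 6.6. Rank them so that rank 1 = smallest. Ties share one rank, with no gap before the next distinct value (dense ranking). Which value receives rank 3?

Sorted (ascending): 6.3, 6.3, 6.3, 6.6, 6.6, 6.6, 7, 9, 9, 9.4
The 3 values of 6.3 share dense rank 1.
The 3 values of 6.6 share dense rank 2.
The 2 values of 9 share dense rank 4.
Remaining distinct values take the next consecutive integers.
Rank 3 → value 7.

7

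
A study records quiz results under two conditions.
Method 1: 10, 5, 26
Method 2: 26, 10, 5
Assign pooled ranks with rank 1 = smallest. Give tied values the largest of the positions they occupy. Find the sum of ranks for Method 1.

12

Sorted (ascending): 5, 5, 10, 10, 26, 26
The 2 values of 5 occupy positions 1–2 → each gets rank 2.
The 2 values of 10 occupy positions 3–4 → each gets rank 4.
The 2 values of 26 occupy positions 5–6 → each gets rank 6.
Method 1 values → pooled ranks: 10→4, 5→2, 26→6
Rank sum = 4 + 2 + 6 = 12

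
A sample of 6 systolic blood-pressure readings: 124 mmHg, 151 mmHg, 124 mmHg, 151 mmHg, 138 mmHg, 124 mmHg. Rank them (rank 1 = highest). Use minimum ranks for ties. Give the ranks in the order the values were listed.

Sorted (descending): 151, 151, 138, 124, 124, 124
The 2 values of 151 occupy positions 1–2 → each gets rank 1.
The 3 values of 124 occupy positions 4–6 → each gets rank 4.

4, 1, 4, 1, 3, 4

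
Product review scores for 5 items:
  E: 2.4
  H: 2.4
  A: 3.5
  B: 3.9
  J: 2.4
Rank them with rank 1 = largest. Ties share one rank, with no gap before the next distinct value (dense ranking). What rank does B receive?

1

Sorted (descending): 3.9, 3.5, 2.4, 2.4, 2.4
The 3 values of 2.4 share dense rank 3.
Remaining distinct values take the next consecutive integers.
B has value 3.9 → rank 1.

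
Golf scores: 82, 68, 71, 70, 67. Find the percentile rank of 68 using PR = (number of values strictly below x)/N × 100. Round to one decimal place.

20.0

N = 5.
Strictly below 68: 1. Equal to 68: 1.
PR = 1/5 × 100 = 20.0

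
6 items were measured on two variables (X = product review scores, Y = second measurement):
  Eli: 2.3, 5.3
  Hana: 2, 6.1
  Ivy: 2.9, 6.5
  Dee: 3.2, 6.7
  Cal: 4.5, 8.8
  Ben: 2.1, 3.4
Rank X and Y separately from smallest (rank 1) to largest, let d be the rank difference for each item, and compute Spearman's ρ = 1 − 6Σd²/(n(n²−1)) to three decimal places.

Ranks of variable 1: 3, 1, 4, 5, 6, 2
Ranks of variable 2: 2, 3, 4, 5, 6, 1
d = r₁ − r₂: 1, -2, 0, 0, 0, 1
d²: 1, 4, 0, 0, 0, 1; Σd² = 6
ρ = 1 − 6·6/(6·35) = 1 − 36/210 = 0.829

0.829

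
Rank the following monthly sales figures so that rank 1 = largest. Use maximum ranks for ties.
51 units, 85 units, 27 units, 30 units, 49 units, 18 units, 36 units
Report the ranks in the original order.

2, 1, 6, 5, 3, 7, 4

Sorted (descending): 85, 51, 49, 36, 30, 27, 18
No ties — each value takes its position as its rank.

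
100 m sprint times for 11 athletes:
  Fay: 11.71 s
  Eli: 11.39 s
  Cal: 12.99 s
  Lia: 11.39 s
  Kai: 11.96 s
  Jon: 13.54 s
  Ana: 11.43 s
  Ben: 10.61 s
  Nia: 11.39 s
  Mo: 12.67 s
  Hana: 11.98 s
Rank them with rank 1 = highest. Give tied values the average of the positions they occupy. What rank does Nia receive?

Sorted (descending): 13.54, 12.99, 12.67, 11.98, 11.96, 11.71, 11.43, 11.39, 11.39, 11.39, 10.61
The 3 values of 11.39 occupy positions 8–10 → average rank 9.
Nia has value 11.39 s → rank 9.

9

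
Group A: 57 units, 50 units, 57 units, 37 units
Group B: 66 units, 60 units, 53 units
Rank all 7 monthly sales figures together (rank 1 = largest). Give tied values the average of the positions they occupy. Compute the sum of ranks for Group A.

Sorted (descending): 66, 60, 57, 57, 53, 50, 37
The 2 values of 57 occupy positions 3–4 → average rank (3+4)/2 = 3.5.
Group A values → pooled ranks: 57→3.5, 50→6, 57→3.5, 37→7
Rank sum = 3.5 + 6 + 3.5 + 7 = 20

20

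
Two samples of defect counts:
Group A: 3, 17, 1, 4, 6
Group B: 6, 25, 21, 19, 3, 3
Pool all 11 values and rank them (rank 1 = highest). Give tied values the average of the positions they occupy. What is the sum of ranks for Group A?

36.5

Sorted (descending): 25, 21, 19, 17, 6, 6, 4, 3, 3, 3, 1
The 2 values of 6 occupy positions 5–6 → average rank (5+6)/2 = 5.5.
The 3 values of 3 occupy positions 8–10 → average rank 9.
Group A values → pooled ranks: 3→9, 17→4, 1→11, 4→7, 6→5.5
Rank sum = 9 + 4 + 11 + 7 + 5.5 = 36.5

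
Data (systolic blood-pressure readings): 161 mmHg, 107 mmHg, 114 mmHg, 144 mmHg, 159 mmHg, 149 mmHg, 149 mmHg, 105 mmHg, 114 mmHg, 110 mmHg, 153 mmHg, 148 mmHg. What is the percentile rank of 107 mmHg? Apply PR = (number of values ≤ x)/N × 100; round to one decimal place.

N = 12.
Strictly below 107: 1. Equal to 107: 1.
PR = 2/12 × 100 = 16.7

16.7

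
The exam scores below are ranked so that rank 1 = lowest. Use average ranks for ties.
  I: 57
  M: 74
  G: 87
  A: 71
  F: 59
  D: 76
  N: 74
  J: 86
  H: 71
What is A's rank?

Sorted (ascending): 57, 59, 71, 71, 74, 74, 76, 86, 87
The 2 values of 71 occupy positions 3–4 → average rank (3+4)/2 = 3.5.
The 2 values of 74 occupy positions 5–6 → average rank (5+6)/2 = 5.5.
A has value 71 → rank 3.5.

3.5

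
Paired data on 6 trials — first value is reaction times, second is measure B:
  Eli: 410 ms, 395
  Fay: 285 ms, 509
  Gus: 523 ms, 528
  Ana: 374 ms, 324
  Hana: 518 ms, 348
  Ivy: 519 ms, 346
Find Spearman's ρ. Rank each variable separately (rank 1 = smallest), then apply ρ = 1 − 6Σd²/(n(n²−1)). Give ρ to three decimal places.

Ranks of variable 1: 3, 1, 6, 2, 4, 5
Ranks of variable 2: 4, 5, 6, 1, 3, 2
d = r₁ − r₂: -1, -4, 0, 1, 1, 3
d²: 1, 16, 0, 1, 1, 9; Σd² = 28
ρ = 1 − 6·28/(6·35) = 1 − 168/210 = 0.200

0.200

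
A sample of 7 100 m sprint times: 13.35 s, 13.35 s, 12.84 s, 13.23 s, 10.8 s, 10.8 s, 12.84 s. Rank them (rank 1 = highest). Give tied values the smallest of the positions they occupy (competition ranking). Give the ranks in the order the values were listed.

1, 1, 4, 3, 6, 6, 4

Sorted (descending): 13.35, 13.35, 13.23, 12.84, 12.84, 10.8, 10.8
The 2 values of 13.35 occupy positions 1–2 → each gets rank 1.
The 2 values of 12.84 occupy positions 4–5 → each gets rank 4.
The 2 values of 10.8 occupy positions 6–7 → each gets rank 6.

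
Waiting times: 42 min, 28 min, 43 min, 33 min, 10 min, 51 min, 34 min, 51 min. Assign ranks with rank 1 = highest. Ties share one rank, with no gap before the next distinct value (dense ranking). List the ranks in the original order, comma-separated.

3, 6, 2, 5, 7, 1, 4, 1

Sorted (descending): 51, 51, 43, 42, 34, 33, 28, 10
The 2 values of 51 share dense rank 1.
Remaining distinct values take the next consecutive integers.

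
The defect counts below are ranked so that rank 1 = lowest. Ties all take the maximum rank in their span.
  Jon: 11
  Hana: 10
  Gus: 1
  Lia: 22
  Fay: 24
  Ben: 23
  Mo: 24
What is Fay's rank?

Sorted (ascending): 1, 10, 11, 22, 23, 24, 24
The 2 values of 24 occupy positions 6–7 → each gets rank 7.
Fay has value 24 → rank 7.

7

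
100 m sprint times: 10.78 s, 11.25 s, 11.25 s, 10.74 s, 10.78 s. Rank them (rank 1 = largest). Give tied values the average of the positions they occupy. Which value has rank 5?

Sorted (descending): 11.25, 11.25, 10.78, 10.78, 10.74
The 2 values of 11.25 occupy positions 1–2 → average rank (1+2)/2 = 1.5.
The 2 values of 10.78 occupy positions 3–4 → average rank (3+4)/2 = 3.5.
Rank 5 → value 10.74.

10.74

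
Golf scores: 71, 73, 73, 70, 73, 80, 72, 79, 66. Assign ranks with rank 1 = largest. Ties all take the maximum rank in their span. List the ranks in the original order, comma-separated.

Sorted (descending): 80, 79, 73, 73, 73, 72, 71, 70, 66
The 3 values of 73 occupy positions 3–5 → each gets rank 5.

7, 5, 5, 8, 5, 1, 6, 2, 9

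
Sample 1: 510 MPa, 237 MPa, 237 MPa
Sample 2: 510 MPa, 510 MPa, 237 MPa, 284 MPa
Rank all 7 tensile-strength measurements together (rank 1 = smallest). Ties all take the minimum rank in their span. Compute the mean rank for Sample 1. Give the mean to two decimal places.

Sorted (ascending): 237, 237, 237, 284, 510, 510, 510
The 3 values of 237 occupy positions 1–3 → each gets rank 1.
The 3 values of 510 occupy positions 5–7 → each gets rank 5.
Sample 1 values → pooled ranks: 510→5, 237→1, 237→1
Mean rank = (5 + 1 + 1) / 3 = 2.33

2.33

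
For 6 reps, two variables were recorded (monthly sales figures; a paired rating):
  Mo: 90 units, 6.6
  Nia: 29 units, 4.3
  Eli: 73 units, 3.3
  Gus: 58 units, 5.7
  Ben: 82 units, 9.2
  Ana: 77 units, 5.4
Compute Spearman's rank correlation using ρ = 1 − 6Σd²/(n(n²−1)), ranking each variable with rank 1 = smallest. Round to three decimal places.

0.657

Ranks of variable 1: 6, 1, 3, 2, 5, 4
Ranks of variable 2: 5, 2, 1, 4, 6, 3
d = r₁ − r₂: 1, -1, 2, -2, -1, 1
d²: 1, 1, 4, 4, 1, 1; Σd² = 12
ρ = 1 − 6·12/(6·35) = 1 − 72/210 = 0.657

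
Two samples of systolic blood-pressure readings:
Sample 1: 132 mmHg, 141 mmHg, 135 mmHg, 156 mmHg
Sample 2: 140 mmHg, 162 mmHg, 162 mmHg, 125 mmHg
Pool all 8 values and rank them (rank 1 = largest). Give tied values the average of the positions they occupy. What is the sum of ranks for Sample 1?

20

Sorted (descending): 162, 162, 156, 141, 140, 135, 132, 125
The 2 values of 162 occupy positions 1–2 → average rank (1+2)/2 = 1.5.
Sample 1 values → pooled ranks: 132→7, 141→4, 135→6, 156→3
Rank sum = 7 + 4 + 6 + 3 = 20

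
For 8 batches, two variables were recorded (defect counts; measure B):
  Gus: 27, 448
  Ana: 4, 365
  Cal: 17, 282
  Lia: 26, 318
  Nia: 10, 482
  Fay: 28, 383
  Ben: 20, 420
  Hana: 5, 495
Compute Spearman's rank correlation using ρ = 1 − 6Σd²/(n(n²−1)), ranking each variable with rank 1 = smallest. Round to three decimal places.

Ranks of variable 1: 7, 1, 4, 6, 3, 8, 5, 2
Ranks of variable 2: 6, 3, 1, 2, 7, 4, 5, 8
d = r₁ − r₂: 1, -2, 3, 4, -4, 4, 0, -6
d²: 1, 4, 9, 16, 16, 16, 0, 36; Σd² = 98
ρ = 1 − 6·98/(8·63) = 1 − 588/504 = -0.167

-0.167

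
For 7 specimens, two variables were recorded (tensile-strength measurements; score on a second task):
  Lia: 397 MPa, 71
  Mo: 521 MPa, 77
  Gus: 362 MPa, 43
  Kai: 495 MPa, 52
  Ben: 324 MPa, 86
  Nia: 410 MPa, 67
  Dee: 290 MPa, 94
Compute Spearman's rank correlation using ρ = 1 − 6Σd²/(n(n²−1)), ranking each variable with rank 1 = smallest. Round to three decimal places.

Ranks of variable 1: 4, 7, 3, 6, 2, 5, 1
Ranks of variable 2: 4, 5, 1, 2, 6, 3, 7
d = r₁ − r₂: 0, 2, 2, 4, -4, 2, -6
d²: 0, 4, 4, 16, 16, 4, 36; Σd² = 80
ρ = 1 − 6·80/(7·48) = 1 − 480/336 = -0.429

-0.429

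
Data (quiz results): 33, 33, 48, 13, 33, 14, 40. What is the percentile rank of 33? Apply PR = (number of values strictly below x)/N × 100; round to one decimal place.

N = 7.
Strictly below 33: 2. Equal to 33: 3.
PR = 2/7 × 100 = 28.6

28.6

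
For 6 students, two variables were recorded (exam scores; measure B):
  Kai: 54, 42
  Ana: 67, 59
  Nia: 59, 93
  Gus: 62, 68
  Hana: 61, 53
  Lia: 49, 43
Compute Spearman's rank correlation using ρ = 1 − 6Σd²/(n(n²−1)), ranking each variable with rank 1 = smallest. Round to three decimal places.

Ranks of variable 1: 2, 6, 3, 5, 4, 1
Ranks of variable 2: 1, 4, 6, 5, 3, 2
d = r₁ − r₂: 1, 2, -3, 0, 1, -1
d²: 1, 4, 9, 0, 1, 1; Σd² = 16
ρ = 1 − 6·16/(6·35) = 1 − 96/210 = 0.543

0.543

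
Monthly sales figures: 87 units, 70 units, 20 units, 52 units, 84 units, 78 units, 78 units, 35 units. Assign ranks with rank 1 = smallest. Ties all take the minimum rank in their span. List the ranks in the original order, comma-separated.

8, 4, 1, 3, 7, 5, 5, 2

Sorted (ascending): 20, 35, 52, 70, 78, 78, 84, 87
The 2 values of 78 occupy positions 5–6 → each gets rank 5.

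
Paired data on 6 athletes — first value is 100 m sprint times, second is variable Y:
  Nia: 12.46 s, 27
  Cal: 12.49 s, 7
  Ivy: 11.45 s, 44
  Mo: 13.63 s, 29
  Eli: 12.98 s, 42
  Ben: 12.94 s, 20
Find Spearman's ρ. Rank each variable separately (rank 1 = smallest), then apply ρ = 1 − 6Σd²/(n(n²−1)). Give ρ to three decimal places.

Ranks of variable 1: 2, 3, 1, 6, 5, 4
Ranks of variable 2: 3, 1, 6, 4, 5, 2
d = r₁ − r₂: -1, 2, -5, 2, 0, 2
d²: 1, 4, 25, 4, 0, 4; Σd² = 38
ρ = 1 − 6·38/(6·35) = 1 − 228/210 = -0.086

-0.086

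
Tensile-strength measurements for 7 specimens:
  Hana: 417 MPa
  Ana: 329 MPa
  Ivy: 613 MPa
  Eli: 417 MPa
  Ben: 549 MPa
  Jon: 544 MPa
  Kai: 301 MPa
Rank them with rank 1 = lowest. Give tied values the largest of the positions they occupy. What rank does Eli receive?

Sorted (ascending): 301, 329, 417, 417, 544, 549, 613
The 2 values of 417 occupy positions 3–4 → each gets rank 4.
Eli has value 417 MPa → rank 4.

4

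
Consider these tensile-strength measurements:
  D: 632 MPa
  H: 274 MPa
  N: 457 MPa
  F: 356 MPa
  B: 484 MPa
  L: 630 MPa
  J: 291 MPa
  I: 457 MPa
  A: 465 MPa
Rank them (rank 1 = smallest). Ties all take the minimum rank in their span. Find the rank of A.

Sorted (ascending): 274, 291, 356, 457, 457, 465, 484, 630, 632
The 2 values of 457 occupy positions 4–5 → each gets rank 4.
A has value 465 MPa → rank 6.

6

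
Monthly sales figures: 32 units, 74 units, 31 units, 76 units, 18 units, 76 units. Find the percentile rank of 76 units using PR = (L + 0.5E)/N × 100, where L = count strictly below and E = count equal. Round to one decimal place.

N = 6.
Strictly below 76: 4. Equal to 76: 2.
PR = (4 + 0.5·2)/6 × 100 = 83.3

83.3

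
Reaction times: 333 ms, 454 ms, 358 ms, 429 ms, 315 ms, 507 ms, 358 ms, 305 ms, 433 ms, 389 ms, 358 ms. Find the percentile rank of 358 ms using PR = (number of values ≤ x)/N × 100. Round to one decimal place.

54.5

N = 11.
Strictly below 358: 3. Equal to 358: 3.
PR = 6/11 × 100 = 54.5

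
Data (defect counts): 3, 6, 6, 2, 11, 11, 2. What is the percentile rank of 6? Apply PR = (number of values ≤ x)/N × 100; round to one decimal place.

N = 7.
Strictly below 6: 3. Equal to 6: 2.
PR = 5/7 × 100 = 71.4

71.4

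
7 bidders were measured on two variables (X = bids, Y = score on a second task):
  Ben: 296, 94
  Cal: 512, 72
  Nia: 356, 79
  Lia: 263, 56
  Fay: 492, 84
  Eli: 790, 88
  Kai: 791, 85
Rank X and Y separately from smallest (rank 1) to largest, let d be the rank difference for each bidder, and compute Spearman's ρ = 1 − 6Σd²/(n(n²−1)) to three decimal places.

Ranks of variable 1: 2, 5, 3, 1, 4, 6, 7
Ranks of variable 2: 7, 2, 3, 1, 4, 6, 5
d = r₁ − r₂: -5, 3, 0, 0, 0, 0, 2
d²: 25, 9, 0, 0, 0, 0, 4; Σd² = 38
ρ = 1 − 6·38/(7·48) = 1 − 228/336 = 0.321

0.321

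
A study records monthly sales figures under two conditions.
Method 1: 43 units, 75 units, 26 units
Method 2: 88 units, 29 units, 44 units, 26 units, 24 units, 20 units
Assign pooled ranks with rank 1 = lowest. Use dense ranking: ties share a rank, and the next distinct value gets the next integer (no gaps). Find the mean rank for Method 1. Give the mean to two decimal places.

5.00

Sorted (ascending): 20, 24, 26, 26, 29, 43, 44, 75, 88
The 2 values of 26 share dense rank 3.
Remaining distinct values take the next consecutive integers.
Method 1 values → pooled ranks: 43→5, 75→7, 26→3
Mean rank = (5 + 7 + 3) / 3 = 5.00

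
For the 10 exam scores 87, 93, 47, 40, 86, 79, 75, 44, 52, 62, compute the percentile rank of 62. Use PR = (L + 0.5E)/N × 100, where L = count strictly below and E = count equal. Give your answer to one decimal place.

45.0

N = 10.
Strictly below 62: 4. Equal to 62: 1.
PR = (4 + 0.5·1)/10 × 100 = 45.0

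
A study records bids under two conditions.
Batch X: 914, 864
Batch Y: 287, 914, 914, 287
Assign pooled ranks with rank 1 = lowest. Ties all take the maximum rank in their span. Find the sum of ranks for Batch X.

Sorted (ascending): 287, 287, 864, 914, 914, 914
The 2 values of 287 occupy positions 1–2 → each gets rank 2.
The 3 values of 914 occupy positions 4–6 → each gets rank 6.
Batch X values → pooled ranks: 914→6, 864→3
Rank sum = 6 + 3 = 9

9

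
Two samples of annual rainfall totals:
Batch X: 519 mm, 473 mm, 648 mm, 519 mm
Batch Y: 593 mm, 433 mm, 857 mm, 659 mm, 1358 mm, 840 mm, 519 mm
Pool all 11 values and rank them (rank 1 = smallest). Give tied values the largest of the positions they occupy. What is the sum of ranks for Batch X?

19

Sorted (ascending): 433, 473, 519, 519, 519, 593, 648, 659, 840, 857, 1358
The 3 values of 519 occupy positions 3–5 → each gets rank 5.
Batch X values → pooled ranks: 519→5, 473→2, 648→7, 519→5
Rank sum = 5 + 2 + 7 + 5 = 19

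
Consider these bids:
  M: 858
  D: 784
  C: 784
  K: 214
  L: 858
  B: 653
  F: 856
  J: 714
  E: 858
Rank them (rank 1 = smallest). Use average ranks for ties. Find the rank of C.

Sorted (ascending): 214, 653, 714, 784, 784, 856, 858, 858, 858
The 2 values of 784 occupy positions 4–5 → average rank (4+5)/2 = 4.5.
The 3 values of 858 occupy positions 7–9 → average rank 8.
C has value 784 → rank 4.5.

4.5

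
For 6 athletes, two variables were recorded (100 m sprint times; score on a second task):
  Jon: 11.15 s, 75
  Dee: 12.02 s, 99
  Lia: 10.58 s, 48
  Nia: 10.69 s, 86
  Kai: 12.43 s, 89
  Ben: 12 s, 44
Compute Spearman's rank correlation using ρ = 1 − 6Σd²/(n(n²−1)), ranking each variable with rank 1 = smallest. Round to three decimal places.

0.543

Ranks of variable 1: 3, 5, 1, 2, 6, 4
Ranks of variable 2: 3, 6, 2, 4, 5, 1
d = r₁ − r₂: 0, -1, -1, -2, 1, 3
d²: 0, 1, 1, 4, 1, 9; Σd² = 16
ρ = 1 − 6·16/(6·35) = 1 − 96/210 = 0.543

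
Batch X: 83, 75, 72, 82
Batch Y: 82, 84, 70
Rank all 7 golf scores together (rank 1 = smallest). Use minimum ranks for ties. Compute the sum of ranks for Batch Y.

Sorted (ascending): 70, 72, 75, 82, 82, 83, 84
The 2 values of 82 occupy positions 4–5 → each gets rank 4.
Batch Y values → pooled ranks: 82→4, 84→7, 70→1
Rank sum = 4 + 7 + 1 = 12

12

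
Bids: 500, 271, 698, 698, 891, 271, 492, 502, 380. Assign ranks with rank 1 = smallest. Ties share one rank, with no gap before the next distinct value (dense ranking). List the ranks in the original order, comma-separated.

4, 1, 6, 6, 7, 1, 3, 5, 2

Sorted (ascending): 271, 271, 380, 492, 500, 502, 698, 698, 891
The 2 values of 271 share dense rank 1.
The 2 values of 698 share dense rank 6.
Remaining distinct values take the next consecutive integers.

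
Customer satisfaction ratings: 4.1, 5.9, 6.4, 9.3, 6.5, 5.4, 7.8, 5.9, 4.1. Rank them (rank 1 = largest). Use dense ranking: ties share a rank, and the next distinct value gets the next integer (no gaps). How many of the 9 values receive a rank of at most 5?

Sorted (descending): 9.3, 7.8, 6.5, 6.4, 5.9, 5.9, 5.4, 4.1, 4.1
The 2 values of 5.9 share dense rank 5.
The 2 values of 4.1 share dense rank 7.
Remaining distinct values take the next consecutive integers.
Ranks ≤ 5: {1, 2, 3, 4, 5, 5} → 6 values.

6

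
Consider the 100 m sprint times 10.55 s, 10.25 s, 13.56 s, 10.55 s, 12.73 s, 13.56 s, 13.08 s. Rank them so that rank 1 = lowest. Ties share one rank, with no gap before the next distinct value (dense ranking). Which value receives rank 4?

Sorted (ascending): 10.25, 10.55, 10.55, 12.73, 13.08, 13.56, 13.56
The 2 values of 10.55 share dense rank 2.
The 2 values of 13.56 share dense rank 5.
Remaining distinct values take the next consecutive integers.
Rank 4 → value 13.08.

13.08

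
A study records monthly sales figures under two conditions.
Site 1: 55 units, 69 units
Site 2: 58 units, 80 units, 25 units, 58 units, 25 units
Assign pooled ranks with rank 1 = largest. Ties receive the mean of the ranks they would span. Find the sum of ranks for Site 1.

7

Sorted (descending): 80, 69, 58, 58, 55, 25, 25
The 2 values of 58 occupy positions 3–4 → average rank (3+4)/2 = 3.5.
The 2 values of 25 occupy positions 6–7 → average rank (6+7)/2 = 6.5.
Site 1 values → pooled ranks: 55→5, 69→2
Rank sum = 5 + 2 = 7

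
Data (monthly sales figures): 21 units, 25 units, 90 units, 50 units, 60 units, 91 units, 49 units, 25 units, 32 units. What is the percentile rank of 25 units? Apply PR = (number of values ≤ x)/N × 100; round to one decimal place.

N = 9.
Strictly below 25: 1. Equal to 25: 2.
PR = 3/9 × 100 = 33.3

33.3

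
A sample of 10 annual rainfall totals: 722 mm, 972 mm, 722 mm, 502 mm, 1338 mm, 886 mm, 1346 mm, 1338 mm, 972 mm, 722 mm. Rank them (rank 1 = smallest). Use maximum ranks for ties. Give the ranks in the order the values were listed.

Sorted (ascending): 502, 722, 722, 722, 886, 972, 972, 1338, 1338, 1346
The 3 values of 722 occupy positions 2–4 → each gets rank 4.
The 2 values of 972 occupy positions 6–7 → each gets rank 7.
The 2 values of 1338 occupy positions 8–9 → each gets rank 9.

4, 7, 4, 1, 9, 5, 10, 9, 7, 4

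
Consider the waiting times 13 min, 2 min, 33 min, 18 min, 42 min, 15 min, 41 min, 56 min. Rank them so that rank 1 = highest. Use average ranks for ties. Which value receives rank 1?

Sorted (descending): 56, 42, 41, 33, 18, 15, 13, 2
No ties — each value takes its position as its rank.
Rank 1 → value 56.

56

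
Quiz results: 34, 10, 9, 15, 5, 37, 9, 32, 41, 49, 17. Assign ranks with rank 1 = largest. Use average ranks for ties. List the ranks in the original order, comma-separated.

Sorted (descending): 49, 41, 37, 34, 32, 17, 15, 10, 9, 9, 5
The 2 values of 9 occupy positions 9–10 → average rank (9+10)/2 = 9.5.

4, 8, 9.5, 7, 11, 3, 9.5, 5, 2, 1, 6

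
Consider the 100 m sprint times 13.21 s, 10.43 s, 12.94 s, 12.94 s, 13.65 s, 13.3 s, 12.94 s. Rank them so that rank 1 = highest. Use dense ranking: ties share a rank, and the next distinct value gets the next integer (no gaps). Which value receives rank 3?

13.21

Sorted (descending): 13.65, 13.3, 13.21, 12.94, 12.94, 12.94, 10.43
The 3 values of 12.94 share dense rank 4.
Remaining distinct values take the next consecutive integers.
Rank 3 → value 13.21.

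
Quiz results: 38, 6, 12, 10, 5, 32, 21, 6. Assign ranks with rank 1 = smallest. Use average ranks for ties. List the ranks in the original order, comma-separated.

8, 2.5, 5, 4, 1, 7, 6, 2.5

Sorted (ascending): 5, 6, 6, 10, 12, 21, 32, 38
The 2 values of 6 occupy positions 2–3 → average rank (2+3)/2 = 2.5.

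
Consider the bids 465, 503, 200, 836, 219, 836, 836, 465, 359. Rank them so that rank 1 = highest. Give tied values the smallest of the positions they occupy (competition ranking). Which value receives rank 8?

219

Sorted (descending): 836, 836, 836, 503, 465, 465, 359, 219, 200
The 3 values of 836 occupy positions 1–3 → each gets rank 1.
The 2 values of 465 occupy positions 5–6 → each gets rank 5.
Rank 8 → value 219.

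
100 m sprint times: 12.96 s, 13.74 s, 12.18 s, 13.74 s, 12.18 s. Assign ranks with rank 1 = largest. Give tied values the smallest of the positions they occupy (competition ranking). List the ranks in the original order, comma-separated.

3, 1, 4, 1, 4

Sorted (descending): 13.74, 13.74, 12.96, 12.18, 12.18
The 2 values of 13.74 occupy positions 1–2 → each gets rank 1.
The 2 values of 12.18 occupy positions 4–5 → each gets rank 4.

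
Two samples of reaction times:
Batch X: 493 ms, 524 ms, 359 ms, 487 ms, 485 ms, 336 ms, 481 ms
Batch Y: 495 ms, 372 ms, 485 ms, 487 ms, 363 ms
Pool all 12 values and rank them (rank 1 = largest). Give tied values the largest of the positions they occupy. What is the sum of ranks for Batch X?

Sorted (descending): 524, 495, 493, 487, 487, 485, 485, 481, 372, 363, 359, 336
The 2 values of 487 occupy positions 4–5 → each gets rank 5.
The 2 values of 485 occupy positions 6–7 → each gets rank 7.
Batch X values → pooled ranks: 493→3, 524→1, 359→11, 487→5, 485→7, 336→12, 481→8
Rank sum = 3 + 1 + 11 + 5 + 7 + 12 + 8 = 47

47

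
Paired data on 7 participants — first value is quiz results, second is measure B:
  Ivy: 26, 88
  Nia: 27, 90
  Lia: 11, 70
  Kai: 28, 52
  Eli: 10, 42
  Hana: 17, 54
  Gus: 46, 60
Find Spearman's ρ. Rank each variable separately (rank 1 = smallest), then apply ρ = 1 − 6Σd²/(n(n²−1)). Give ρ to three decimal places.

0.250

Ranks of variable 1: 4, 5, 2, 6, 1, 3, 7
Ranks of variable 2: 6, 7, 5, 2, 1, 3, 4
d = r₁ − r₂: -2, -2, -3, 4, 0, 0, 3
d²: 4, 4, 9, 16, 0, 0, 9; Σd² = 42
ρ = 1 − 6·42/(7·48) = 1 − 252/336 = 0.250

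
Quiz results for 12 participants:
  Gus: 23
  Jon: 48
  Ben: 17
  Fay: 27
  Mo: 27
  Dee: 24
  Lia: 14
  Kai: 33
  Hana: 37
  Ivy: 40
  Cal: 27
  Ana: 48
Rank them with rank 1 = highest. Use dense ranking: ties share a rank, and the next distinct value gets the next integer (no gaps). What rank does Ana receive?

Sorted (descending): 48, 48, 40, 37, 33, 27, 27, 27, 24, 23, 17, 14
The 2 values of 48 share dense rank 1.
The 3 values of 27 share dense rank 5.
Remaining distinct values take the next consecutive integers.
Ana has value 48 → rank 1.

1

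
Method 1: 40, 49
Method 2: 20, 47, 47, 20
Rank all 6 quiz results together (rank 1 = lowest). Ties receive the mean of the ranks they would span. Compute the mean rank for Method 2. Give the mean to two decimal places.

3.00

Sorted (ascending): 20, 20, 40, 47, 47, 49
The 2 values of 20 occupy positions 1–2 → average rank (1+2)/2 = 1.5.
The 2 values of 47 occupy positions 4–5 → average rank (4+5)/2 = 4.5.
Method 2 values → pooled ranks: 20→1.5, 47→4.5, 47→4.5, 20→1.5
Mean rank = (1.5 + 4.5 + 4.5 + 1.5) / 4 = 3.00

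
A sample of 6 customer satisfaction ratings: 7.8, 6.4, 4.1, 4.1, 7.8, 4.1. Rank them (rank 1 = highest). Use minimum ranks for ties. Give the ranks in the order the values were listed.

Sorted (descending): 7.8, 7.8, 6.4, 4.1, 4.1, 4.1
The 2 values of 7.8 occupy positions 1–2 → each gets rank 1.
The 3 values of 4.1 occupy positions 4–6 → each gets rank 4.

1, 3, 4, 4, 1, 4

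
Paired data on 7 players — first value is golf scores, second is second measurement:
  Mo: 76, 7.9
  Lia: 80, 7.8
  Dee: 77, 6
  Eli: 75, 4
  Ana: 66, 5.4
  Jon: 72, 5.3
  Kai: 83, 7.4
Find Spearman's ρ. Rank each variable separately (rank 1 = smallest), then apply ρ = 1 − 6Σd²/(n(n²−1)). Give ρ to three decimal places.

0.607

Ranks of variable 1: 4, 6, 5, 3, 1, 2, 7
Ranks of variable 2: 7, 6, 4, 1, 3, 2, 5
d = r₁ − r₂: -3, 0, 1, 2, -2, 0, 2
d²: 9, 0, 1, 4, 4, 0, 4; Σd² = 22
ρ = 1 − 6·22/(7·48) = 1 − 132/336 = 0.607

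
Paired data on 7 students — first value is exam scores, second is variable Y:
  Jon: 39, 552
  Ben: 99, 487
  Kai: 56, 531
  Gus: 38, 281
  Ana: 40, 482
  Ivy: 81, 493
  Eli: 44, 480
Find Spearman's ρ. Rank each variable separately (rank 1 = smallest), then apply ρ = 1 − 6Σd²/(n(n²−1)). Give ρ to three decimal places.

Ranks of variable 1: 2, 7, 5, 1, 3, 6, 4
Ranks of variable 2: 7, 4, 6, 1, 3, 5, 2
d = r₁ − r₂: -5, 3, -1, 0, 0, 1, 2
d²: 25, 9, 1, 0, 0, 1, 4; Σd² = 40
ρ = 1 − 6·40/(7·48) = 1 − 240/336 = 0.286

0.286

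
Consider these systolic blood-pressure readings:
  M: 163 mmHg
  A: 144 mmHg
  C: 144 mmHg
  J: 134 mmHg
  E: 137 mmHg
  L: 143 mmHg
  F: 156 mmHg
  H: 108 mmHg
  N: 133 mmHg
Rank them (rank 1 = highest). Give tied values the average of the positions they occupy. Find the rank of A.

3.5

Sorted (descending): 163, 156, 144, 144, 143, 137, 134, 133, 108
The 2 values of 144 occupy positions 3–4 → average rank (3+4)/2 = 3.5.
A has value 144 mmHg → rank 3.5.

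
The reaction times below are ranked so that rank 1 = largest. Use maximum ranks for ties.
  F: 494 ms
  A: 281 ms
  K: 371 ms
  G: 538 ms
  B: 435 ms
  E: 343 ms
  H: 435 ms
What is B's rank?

4

Sorted (descending): 538, 494, 435, 435, 371, 343, 281
The 2 values of 435 occupy positions 3–4 → each gets rank 4.
B has value 435 ms → rank 4.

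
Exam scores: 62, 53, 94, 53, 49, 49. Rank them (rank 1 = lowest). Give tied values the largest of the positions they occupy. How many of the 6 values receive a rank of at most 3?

2

Sorted (ascending): 49, 49, 53, 53, 62, 94
The 2 values of 49 occupy positions 1–2 → each gets rank 2.
The 2 values of 53 occupy positions 3–4 → each gets rank 4.
Ranks ≤ 3: {2, 2} → 2 values.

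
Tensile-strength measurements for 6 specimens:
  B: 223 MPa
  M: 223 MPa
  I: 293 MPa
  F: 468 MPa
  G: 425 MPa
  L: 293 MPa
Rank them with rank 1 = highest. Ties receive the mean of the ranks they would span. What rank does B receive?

5.5

Sorted (descending): 468, 425, 293, 293, 223, 223
The 2 values of 293 occupy positions 3–4 → average rank (3+4)/2 = 3.5.
The 2 values of 223 occupy positions 5–6 → average rank (5+6)/2 = 5.5.
B has value 223 MPa → rank 5.5.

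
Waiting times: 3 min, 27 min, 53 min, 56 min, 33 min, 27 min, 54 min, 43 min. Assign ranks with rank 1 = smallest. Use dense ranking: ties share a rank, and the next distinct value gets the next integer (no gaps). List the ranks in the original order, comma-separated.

1, 2, 5, 7, 3, 2, 6, 4

Sorted (ascending): 3, 27, 27, 33, 43, 53, 54, 56
The 2 values of 27 share dense rank 2.
Remaining distinct values take the next consecutive integers.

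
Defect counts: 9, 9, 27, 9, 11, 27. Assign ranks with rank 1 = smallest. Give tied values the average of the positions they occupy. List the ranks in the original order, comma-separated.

Sorted (ascending): 9, 9, 9, 11, 27, 27
The 3 values of 9 occupy positions 1–3 → average rank 2.
The 2 values of 27 occupy positions 5–6 → average rank (5+6)/2 = 5.5.

2, 2, 5.5, 2, 4, 5.5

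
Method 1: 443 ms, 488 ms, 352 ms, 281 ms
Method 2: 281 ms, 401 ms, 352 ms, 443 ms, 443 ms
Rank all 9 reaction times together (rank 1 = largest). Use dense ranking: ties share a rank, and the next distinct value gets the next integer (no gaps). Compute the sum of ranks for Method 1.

12

Sorted (descending): 488, 443, 443, 443, 401, 352, 352, 281, 281
The 3 values of 443 share dense rank 2.
The 2 values of 352 share dense rank 4.
The 2 values of 281 share dense rank 5.
Remaining distinct values take the next consecutive integers.
Method 1 values → pooled ranks: 443→2, 488→1, 352→4, 281→5
Rank sum = 2 + 1 + 4 + 5 = 12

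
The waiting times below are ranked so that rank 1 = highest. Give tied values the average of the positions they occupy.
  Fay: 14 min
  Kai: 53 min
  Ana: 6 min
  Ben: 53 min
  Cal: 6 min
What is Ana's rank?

4.5

Sorted (descending): 53, 53, 14, 6, 6
The 2 values of 53 occupy positions 1–2 → average rank (1+2)/2 = 1.5.
The 2 values of 6 occupy positions 4–5 → average rank (4+5)/2 = 4.5.
Ana has value 6 min → rank 4.5.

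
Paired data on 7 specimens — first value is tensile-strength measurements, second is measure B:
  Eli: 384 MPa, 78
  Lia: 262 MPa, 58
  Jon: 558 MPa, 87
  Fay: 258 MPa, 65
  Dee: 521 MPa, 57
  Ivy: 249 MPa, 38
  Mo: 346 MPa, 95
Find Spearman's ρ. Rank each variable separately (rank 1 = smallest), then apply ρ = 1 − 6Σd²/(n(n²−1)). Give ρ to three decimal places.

0.464

Ranks of variable 1: 5, 3, 7, 2, 6, 1, 4
Ranks of variable 2: 5, 3, 6, 4, 2, 1, 7
d = r₁ − r₂: 0, 0, 1, -2, 4, 0, -3
d²: 0, 0, 1, 4, 16, 0, 9; Σd² = 30
ρ = 1 − 6·30/(7·48) = 1 − 180/336 = 0.464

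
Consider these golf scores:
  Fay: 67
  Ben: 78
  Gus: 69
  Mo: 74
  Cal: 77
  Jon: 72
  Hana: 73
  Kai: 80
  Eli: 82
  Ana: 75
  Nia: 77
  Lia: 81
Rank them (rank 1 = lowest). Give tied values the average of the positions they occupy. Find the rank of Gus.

Sorted (ascending): 67, 69, 72, 73, 74, 75, 77, 77, 78, 80, 81, 82
The 2 values of 77 occupy positions 7–8 → average rank (7+8)/2 = 7.5.
Gus has value 69 → rank 2.

2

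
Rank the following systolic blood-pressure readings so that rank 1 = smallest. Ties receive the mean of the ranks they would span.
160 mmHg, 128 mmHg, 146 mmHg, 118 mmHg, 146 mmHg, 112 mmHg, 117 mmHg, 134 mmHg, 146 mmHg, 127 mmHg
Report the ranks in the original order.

10, 5, 8, 3, 8, 1, 2, 6, 8, 4

Sorted (ascending): 112, 117, 118, 127, 128, 134, 146, 146, 146, 160
The 3 values of 146 occupy positions 7–9 → average rank 8.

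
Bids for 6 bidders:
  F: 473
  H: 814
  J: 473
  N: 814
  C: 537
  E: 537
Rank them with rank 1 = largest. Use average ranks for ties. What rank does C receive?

Sorted (descending): 814, 814, 537, 537, 473, 473
The 2 values of 814 occupy positions 1–2 → average rank (1+2)/2 = 1.5.
The 2 values of 537 occupy positions 3–4 → average rank (3+4)/2 = 3.5.
The 2 values of 473 occupy positions 5–6 → average rank (5+6)/2 = 5.5.
C has value 537 → rank 3.5.

3.5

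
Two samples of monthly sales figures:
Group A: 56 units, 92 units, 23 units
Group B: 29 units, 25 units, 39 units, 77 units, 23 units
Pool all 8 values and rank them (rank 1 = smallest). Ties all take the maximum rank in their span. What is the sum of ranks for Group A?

16

Sorted (ascending): 23, 23, 25, 29, 39, 56, 77, 92
The 2 values of 23 occupy positions 1–2 → each gets rank 2.
Group A values → pooled ranks: 56→6, 92→8, 23→2
Rank sum = 6 + 8 + 2 = 16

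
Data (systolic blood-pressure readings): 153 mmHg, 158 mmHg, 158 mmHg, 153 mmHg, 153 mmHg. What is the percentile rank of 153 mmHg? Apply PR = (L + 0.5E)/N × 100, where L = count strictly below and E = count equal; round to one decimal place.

N = 5.
Strictly below 153: 0. Equal to 153: 3.
PR = (0 + 0.5·3)/5 × 100 = 30.0

30.0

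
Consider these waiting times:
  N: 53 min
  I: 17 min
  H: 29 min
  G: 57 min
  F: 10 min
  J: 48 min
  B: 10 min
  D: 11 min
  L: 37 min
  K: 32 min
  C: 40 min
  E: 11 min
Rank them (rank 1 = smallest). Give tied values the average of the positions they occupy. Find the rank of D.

3.5

Sorted (ascending): 10, 10, 11, 11, 17, 29, 32, 37, 40, 48, 53, 57
The 2 values of 10 occupy positions 1–2 → average rank (1+2)/2 = 1.5.
The 2 values of 11 occupy positions 3–4 → average rank (3+4)/2 = 3.5.
D has value 11 min → rank 3.5.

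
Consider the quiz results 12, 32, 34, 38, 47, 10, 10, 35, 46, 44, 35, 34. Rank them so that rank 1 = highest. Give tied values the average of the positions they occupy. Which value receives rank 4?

Sorted (descending): 47, 46, 44, 38, 35, 35, 34, 34, 32, 12, 10, 10
The 2 values of 35 occupy positions 5–6 → average rank (5+6)/2 = 5.5.
The 2 values of 34 occupy positions 7–8 → average rank (7+8)/2 = 7.5.
The 2 values of 10 occupy positions 11–12 → average rank (11+12)/2 = 11.5.
Rank 4 → value 38.

38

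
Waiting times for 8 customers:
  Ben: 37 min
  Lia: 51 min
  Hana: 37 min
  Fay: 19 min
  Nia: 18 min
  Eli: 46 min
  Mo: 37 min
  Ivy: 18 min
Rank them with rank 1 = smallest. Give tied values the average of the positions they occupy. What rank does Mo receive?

Sorted (ascending): 18, 18, 19, 37, 37, 37, 46, 51
The 2 values of 18 occupy positions 1–2 → average rank (1+2)/2 = 1.5.
The 3 values of 37 occupy positions 4–6 → average rank 5.
Mo has value 37 min → rank 5.

5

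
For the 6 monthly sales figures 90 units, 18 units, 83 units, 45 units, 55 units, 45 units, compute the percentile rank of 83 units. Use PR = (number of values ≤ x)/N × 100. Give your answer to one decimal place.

83.3

N = 6.
Strictly below 83: 4. Equal to 83: 1.
PR = 5/6 × 100 = 83.3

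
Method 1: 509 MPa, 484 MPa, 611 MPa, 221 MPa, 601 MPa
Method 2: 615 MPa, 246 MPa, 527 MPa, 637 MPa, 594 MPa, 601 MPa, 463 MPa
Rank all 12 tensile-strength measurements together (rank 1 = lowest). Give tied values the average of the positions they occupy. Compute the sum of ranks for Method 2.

Sorted (ascending): 221, 246, 463, 484, 509, 527, 594, 601, 601, 611, 615, 637
The 2 values of 601 occupy positions 8–9 → average rank (8+9)/2 = 8.5.
Method 2 values → pooled ranks: 615→11, 246→2, 527→6, 637→12, 594→7, 601→8.5, 463→3
Rank sum = 11 + 2 + 6 + 12 + 7 + 8.5 + 3 = 49.5

49.5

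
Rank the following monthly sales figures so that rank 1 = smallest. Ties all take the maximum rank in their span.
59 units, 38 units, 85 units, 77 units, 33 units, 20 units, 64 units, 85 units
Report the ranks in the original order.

4, 3, 8, 6, 2, 1, 5, 8

Sorted (ascending): 20, 33, 38, 59, 64, 77, 85, 85
The 2 values of 85 occupy positions 7–8 → each gets rank 8.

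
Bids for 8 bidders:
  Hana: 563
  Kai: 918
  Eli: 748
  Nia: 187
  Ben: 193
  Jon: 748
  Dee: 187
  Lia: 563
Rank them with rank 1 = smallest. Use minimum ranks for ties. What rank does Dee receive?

Sorted (ascending): 187, 187, 193, 563, 563, 748, 748, 918
The 2 values of 187 occupy positions 1–2 → each gets rank 1.
The 2 values of 563 occupy positions 4–5 → each gets rank 4.
The 2 values of 748 occupy positions 6–7 → each gets rank 6.
Dee has value 187 → rank 1.

1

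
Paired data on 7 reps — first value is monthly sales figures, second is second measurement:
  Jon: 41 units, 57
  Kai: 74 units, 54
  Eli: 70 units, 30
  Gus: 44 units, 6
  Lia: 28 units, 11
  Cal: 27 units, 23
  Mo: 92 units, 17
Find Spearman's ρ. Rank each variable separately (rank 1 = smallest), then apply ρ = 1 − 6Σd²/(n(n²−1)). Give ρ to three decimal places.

0.107

Ranks of variable 1: 3, 6, 5, 4, 2, 1, 7
Ranks of variable 2: 7, 6, 5, 1, 2, 4, 3
d = r₁ − r₂: -4, 0, 0, 3, 0, -3, 4
d²: 16, 0, 0, 9, 0, 9, 16; Σd² = 50
ρ = 1 − 6·50/(7·48) = 1 − 300/336 = 0.107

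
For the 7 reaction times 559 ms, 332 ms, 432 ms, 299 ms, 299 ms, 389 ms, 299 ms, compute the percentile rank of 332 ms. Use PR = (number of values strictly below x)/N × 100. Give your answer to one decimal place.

N = 7.
Strictly below 332: 3. Equal to 332: 1.
PR = 3/7 × 100 = 42.9

42.9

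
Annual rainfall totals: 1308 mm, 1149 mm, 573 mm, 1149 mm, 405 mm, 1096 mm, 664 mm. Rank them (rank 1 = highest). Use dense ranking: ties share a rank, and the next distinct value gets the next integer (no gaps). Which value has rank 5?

573

Sorted (descending): 1308, 1149, 1149, 1096, 664, 573, 405
The 2 values of 1149 share dense rank 2.
Remaining distinct values take the next consecutive integers.
Rank 5 → value 573.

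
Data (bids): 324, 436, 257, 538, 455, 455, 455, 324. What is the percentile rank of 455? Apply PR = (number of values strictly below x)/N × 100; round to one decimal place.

50.0

N = 8.
Strictly below 455: 4. Equal to 455: 3.
PR = 4/8 × 100 = 50.0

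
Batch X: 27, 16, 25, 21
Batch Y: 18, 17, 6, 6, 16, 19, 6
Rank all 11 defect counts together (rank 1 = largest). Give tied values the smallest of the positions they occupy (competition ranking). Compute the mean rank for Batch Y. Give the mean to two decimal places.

7.00

Sorted (descending): 27, 25, 21, 19, 18, 17, 16, 16, 6, 6, 6
The 2 values of 16 occupy positions 7–8 → each gets rank 7.
The 3 values of 6 occupy positions 9–11 → each gets rank 9.
Batch Y values → pooled ranks: 18→5, 17→6, 6→9, 6→9, 16→7, 19→4, 6→9
Mean rank = (5 + 6 + 9 + 9 + 7 + 4 + 9) / 7 = 7.00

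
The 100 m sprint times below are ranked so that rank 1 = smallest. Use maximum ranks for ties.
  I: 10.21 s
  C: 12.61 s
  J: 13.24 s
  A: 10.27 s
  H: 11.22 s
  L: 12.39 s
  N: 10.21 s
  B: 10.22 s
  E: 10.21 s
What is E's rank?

Sorted (ascending): 10.21, 10.21, 10.21, 10.22, 10.27, 11.22, 12.39, 12.61, 13.24
The 3 values of 10.21 occupy positions 1–3 → each gets rank 3.
E has value 10.21 s → rank 3.

3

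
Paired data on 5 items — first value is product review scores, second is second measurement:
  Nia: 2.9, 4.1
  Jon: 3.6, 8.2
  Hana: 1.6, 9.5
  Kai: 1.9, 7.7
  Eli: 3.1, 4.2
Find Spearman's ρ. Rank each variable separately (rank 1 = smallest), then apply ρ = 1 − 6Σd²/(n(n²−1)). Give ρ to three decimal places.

Ranks of variable 1: 3, 5, 1, 2, 4
Ranks of variable 2: 1, 4, 5, 3, 2
d = r₁ − r₂: 2, 1, -4, -1, 2
d²: 4, 1, 16, 1, 4; Σd² = 26
ρ = 1 − 6·26/(5·24) = 1 − 156/120 = -0.300

-0.300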